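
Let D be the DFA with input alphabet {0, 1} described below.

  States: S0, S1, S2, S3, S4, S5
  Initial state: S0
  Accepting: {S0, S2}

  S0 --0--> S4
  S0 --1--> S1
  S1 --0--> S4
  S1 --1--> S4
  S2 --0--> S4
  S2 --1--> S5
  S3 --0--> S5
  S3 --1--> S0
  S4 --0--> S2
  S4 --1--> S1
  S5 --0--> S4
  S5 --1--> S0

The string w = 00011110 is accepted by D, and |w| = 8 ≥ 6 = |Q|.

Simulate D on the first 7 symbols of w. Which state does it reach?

S4

Run of D on the first 7 characters of w = 0 0 0 1 1 1 1:
  step 0: S0  (start)
  step 1: S4  (read 0: S0→S4)
  step 2: S2  (read 0: S4→S2)
  step 3: S4  (read 0: S2→S4)
  step 4: S1  (read 1: S4→S1)
  step 5: S4  (read 1: S1→S4)
  step 6: S1  (read 1: S4→S1)
  step 7: S4  (read 1: S1→S4)

After reading 7 characters, D is in state S4.
(This kind of state-tracing is the core of the pumping-lemma construction: with 6 states, pigeonhole forces a repeat within the first 6 steps.)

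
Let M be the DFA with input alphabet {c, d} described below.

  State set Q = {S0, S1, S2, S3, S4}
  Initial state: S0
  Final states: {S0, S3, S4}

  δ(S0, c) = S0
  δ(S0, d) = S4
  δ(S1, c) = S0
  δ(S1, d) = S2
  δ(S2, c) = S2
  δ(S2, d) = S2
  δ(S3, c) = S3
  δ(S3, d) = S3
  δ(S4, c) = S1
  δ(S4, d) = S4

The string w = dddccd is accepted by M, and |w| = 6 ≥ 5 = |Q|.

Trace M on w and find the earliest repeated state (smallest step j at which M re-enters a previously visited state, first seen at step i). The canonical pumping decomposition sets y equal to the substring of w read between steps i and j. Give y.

d

State sequence: S0 -d-> S4 -d-> S4 -d-> S4 -c-> S1 -c-> S0 -d-> S4
First repeat at step 2: S4 was already visited.

So i = 1, j = 2, giving x = w[0:1] = d, y = w[1:2] = d, z = w[2:6] = dccd.
Check: |xy| = 2 ≤ 5 and |y| = 1 ≥ 1. Reading y takes M from S4 back to S4, so every xyⁱz is accepted.
Since M has 5 states, any run of length ≥ 5 visits 5+1 states, so by pigeonhole some state repeats within the first 5 steps — that repeat gives the pumpable loop.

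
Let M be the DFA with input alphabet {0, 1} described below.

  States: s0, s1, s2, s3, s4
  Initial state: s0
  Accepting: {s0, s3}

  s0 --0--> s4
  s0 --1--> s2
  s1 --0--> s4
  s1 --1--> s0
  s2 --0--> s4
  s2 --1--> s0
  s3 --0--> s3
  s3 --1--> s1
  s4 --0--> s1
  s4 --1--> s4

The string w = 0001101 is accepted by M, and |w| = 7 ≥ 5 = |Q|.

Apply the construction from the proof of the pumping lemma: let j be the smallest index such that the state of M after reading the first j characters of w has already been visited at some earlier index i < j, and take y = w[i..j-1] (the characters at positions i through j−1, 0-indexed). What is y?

00

State sequence: s0 -0-> s4 -0-> s1 -0-> s4 -1-> s4 -1-> s4 -0-> s1 -1-> s0
First repeat at step 3: s4 was already visited.

So i = 1, j = 3, giving x = w[0:1] = 0, y = w[1:3] = 00, z = w[3:7] = 1101.
Check: |xy| = 3 ≤ 5 and |y| = 2 ≥ 1. Reading y takes M from s4 back to s4, so every xyⁱz is accepted.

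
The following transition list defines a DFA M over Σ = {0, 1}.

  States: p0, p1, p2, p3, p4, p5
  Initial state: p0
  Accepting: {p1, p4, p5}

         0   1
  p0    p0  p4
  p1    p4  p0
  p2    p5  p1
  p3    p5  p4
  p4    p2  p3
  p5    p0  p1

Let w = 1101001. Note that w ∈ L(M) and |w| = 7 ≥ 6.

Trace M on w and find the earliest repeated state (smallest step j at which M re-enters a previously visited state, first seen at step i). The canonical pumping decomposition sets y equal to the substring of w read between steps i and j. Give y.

State sequence: p0 -1-> p4 -1-> p3 -0-> p5 -1-> p1 -0-> p4 -0-> p2 -1-> p1
First repeat at step 5: p4 was already visited.

So i = 1, j = 5, giving x = w[0:1] = 1, y = w[1:5] = 1010, z = w[5:7] = 01.
Check: |xy| = 5 ≤ 6 and |y| = 4 ≥ 1. Reading y takes M from p4 back to p4, so every xyⁱz is accepted.
The DFA has 6 states, so the proof of the pumping lemma guarantees a repeated state among the first 6+1 visited; the segment between the two visits is the pumpable y.

1010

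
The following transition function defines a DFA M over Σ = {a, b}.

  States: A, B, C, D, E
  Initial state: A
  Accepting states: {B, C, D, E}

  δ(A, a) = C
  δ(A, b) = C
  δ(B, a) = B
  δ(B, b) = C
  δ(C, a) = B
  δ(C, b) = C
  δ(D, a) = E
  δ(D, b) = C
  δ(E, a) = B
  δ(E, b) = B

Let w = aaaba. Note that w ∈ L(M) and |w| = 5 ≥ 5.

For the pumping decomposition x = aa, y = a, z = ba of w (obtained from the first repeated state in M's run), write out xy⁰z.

aaba

xy⁰z = xz = aa·ba = aaba.
Reading y = a takes M from B back to B, so after x the machine is still in B, and z then leads to the accepting state B. Hence aaba ∈ L(M).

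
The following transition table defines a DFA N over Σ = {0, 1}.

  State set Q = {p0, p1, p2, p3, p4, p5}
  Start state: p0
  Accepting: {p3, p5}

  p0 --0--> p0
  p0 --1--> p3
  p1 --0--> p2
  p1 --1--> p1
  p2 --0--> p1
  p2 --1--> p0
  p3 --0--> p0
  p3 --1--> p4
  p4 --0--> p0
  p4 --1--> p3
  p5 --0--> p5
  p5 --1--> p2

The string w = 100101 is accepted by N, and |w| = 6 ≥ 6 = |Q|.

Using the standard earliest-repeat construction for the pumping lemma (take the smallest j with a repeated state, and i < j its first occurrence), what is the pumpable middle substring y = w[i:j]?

Run of N on w = 1 0 0 1 0 1:
  step 0: p0  (start)
  step 1: p3  (read 1: p0→p3)
  step 2: p0  (read 0: p3→p0)   ← first repeat (p0 seen earlier)
  step 3: p0  (read 0: p0→p0)
  step 4: p3  (read 1: p0→p3)
  step 5: p0  (read 0: p3→p0)
  step 6: p3  (read 1: p0→p3)

So i = 0, j = 2, giving x = w[0:0] = ε, y = w[0:2] = 10, z = w[2:6] = 0101.
Check: |xy| = 2 ≤ 6 and |y| = 2 ≥ 1. Reading y takes N from p0 back to p0, so every xyⁱz is accepted.

10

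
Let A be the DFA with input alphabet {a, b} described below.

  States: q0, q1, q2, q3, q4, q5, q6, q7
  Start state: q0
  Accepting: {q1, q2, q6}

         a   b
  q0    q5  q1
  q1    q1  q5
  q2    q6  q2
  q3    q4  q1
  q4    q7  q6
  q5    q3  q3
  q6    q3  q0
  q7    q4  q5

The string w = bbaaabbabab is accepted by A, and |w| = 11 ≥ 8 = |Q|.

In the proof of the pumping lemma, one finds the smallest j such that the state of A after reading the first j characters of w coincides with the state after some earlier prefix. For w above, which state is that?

Run of A on w = b b a a a b b a b a b:
  step 0: q0  (start)
  step 1: q1  (read b: q0→q1)
  step 2: q5  (read b: q1→q5)
  step 3: q3  (read a: q5→q3)
  step 4: q4  (read a: q3→q4)
  step 5: q7  (read a: q4→q7)
  step 6: q5  (read b: q7→q5)   ← first repeat (q5 seen earlier)
  step 7: q3  (read b: q5→q3)
  step 8: q4  (read a: q3→q4)
  step 9: q6  (read b: q4→q6)
  step 10: q3  (read a: q6→q3)
  step 11: q1  (read b: q3→q1)

The earliest repeat is at step j = 6: A is in q5, which it already visited at step i = 2.
With |Q| = 8, pigeonhole forces a state repeat no later than step 8; the substring read between the first and second visits to that state can be pumped.

q5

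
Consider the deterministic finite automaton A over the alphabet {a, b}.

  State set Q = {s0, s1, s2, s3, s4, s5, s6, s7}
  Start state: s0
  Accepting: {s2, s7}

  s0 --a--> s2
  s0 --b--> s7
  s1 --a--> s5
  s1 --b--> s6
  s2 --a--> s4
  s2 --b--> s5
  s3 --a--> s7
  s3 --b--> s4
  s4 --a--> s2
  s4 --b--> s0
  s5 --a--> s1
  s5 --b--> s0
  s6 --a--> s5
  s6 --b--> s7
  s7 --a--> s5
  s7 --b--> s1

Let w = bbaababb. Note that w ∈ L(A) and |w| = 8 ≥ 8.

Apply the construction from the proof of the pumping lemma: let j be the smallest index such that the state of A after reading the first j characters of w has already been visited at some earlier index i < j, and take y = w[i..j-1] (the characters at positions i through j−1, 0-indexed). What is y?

State sequence: s0 -b-> s7 -b-> s1 -a-> s5 -a-> s1 -b-> s6 -a-> s5 -b-> s0 -b-> s7
First repeat at step 4: s1 was already visited.

So i = 2, j = 4, giving x = w[0:2] = bb, y = w[2:4] = aa, z = w[4:8] = babb.
Check: |xy| = 4 ≤ 8 and |y| = 2 ≥ 1. Reading y takes A from s1 back to s1, so every xyⁱz is accepted.

aa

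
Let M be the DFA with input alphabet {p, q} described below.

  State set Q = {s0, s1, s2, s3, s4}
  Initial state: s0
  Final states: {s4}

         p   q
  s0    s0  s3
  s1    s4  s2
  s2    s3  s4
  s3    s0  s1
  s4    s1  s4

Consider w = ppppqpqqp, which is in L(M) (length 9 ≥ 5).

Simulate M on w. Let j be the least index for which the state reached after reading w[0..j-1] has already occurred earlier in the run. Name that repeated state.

s0

Run of M on w = p p p p q p q q p:
  step 0: s0  (start)
  step 1: s0  (read p: s0→s0)   ← first repeat (s0 seen earlier)
  step 2: s0  (read p: s0→s0)
  step 3: s0  (read p: s0→s0)
  step 4: s0  (read p: s0→s0)
  step 5: s3  (read q: s0→s3)
  step 6: s0  (read p: s3→s0)
  step 7: s3  (read q: s0→s3)
  step 8: s1  (read q: s3→s1)
  step 9: s4  (read p: s1→s4)

The earliest repeat is at step j = 1: M is in s0, which it already visited at step i = 0.
Since M has 5 states, any run of length ≥ 5 visits 5+1 states, so by pigeonhole some state repeats within the first 5 steps — that repeat gives the pumpable loop.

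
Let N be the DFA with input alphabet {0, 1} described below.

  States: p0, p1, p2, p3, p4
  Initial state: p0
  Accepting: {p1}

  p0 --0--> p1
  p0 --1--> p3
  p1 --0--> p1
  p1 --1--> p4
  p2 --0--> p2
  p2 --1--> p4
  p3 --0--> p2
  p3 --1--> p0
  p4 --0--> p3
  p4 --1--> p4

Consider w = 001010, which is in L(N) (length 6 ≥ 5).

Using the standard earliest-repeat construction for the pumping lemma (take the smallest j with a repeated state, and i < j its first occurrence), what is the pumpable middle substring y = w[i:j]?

State sequence: p0 -0-> p1 -0-> p1 -1-> p4 -0-> p3 -1-> p0 -0-> p1
First repeat at step 2: p1 was already visited.

So i = 1, j = 2, giving x = w[0:1] = 0, y = w[1:2] = 0, z = w[2:6] = 1010.
Check: |xy| = 2 ≤ 5 and |y| = 1 ≥ 1. Reading y takes N from p1 back to p1, so every xyⁱz is accepted.

0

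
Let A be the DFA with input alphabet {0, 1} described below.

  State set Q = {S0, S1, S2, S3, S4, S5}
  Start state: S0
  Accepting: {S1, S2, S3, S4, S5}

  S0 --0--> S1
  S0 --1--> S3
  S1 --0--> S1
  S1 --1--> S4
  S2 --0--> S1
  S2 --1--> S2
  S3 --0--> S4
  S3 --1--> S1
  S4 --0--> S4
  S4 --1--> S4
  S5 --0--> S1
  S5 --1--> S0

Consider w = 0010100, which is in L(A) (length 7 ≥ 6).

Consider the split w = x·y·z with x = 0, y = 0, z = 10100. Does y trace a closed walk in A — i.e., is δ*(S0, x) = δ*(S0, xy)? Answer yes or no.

Run of A on the first 2 characters of w = 0 0:
  step 0: S0  (start)
  step 1: S1  (read 0: S0→S1)
  step 2: S1  (read 0: S1→S1)

After x (step 1): S1. After xy (step 2): S1.
They match, so y = 0 drives A around a cycle from S1 back to itself; pumping y any number of times keeps A in S1 before reading z, and xyⁱz ∈ L(A) for every i ≥ 0.

yes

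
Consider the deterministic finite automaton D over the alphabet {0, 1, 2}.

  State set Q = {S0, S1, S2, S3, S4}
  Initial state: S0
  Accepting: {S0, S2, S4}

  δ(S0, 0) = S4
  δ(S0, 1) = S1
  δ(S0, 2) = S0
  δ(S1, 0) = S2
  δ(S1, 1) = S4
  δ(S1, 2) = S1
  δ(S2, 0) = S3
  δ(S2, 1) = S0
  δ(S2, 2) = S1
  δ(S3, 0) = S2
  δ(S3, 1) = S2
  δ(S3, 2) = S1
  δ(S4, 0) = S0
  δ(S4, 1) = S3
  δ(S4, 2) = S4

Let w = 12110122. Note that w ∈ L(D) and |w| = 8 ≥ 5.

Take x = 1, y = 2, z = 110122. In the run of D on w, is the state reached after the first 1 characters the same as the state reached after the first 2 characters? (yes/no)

State sequence: S0 -1-> S1 -2-> S1

After x (step 1): S1. After xy (step 2): S1.
They match, so y = 2 drives D around a cycle from S1 back to itself; pumping y any number of times keeps D in S1 before reading z, and xyⁱz ∈ L(D) for every i ≥ 0.

yes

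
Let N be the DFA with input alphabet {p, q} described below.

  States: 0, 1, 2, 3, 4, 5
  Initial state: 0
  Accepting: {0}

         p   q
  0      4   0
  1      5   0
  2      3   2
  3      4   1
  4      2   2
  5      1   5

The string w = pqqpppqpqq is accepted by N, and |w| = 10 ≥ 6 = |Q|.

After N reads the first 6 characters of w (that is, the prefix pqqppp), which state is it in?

2

State sequence: 0 -p-> 4 -q-> 2 -q-> 2 -p-> 3 -p-> 4 -p-> 2

After reading 6 characters, N is in state 2.
(This kind of state-tracing is the core of the pumping-lemma construction: with 6 states, pigeonhole forces a repeat within the first 6 steps.)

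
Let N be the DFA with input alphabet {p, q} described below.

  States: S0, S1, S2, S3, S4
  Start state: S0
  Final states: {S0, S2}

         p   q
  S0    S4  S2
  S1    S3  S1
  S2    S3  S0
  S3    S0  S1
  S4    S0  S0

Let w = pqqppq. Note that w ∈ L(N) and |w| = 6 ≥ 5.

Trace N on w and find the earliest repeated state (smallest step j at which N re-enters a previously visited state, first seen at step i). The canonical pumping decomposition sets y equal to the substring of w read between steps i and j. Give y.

pq

Run of N on w = p q q p p q:
  step 0: S0  (start)
  step 1: S4  (read p: S0→S4)
  step 2: S0  (read q: S4→S0)   ← first repeat (S0 seen earlier)
  step 3: S2  (read q: S0→S2)
  step 4: S3  (read p: S2→S3)
  step 5: S0  (read p: S3→S0)
  step 6: S2  (read q: S0→S2)

So i = 0, j = 2, giving x = w[0:0] = ε, y = w[0:2] = pq, z = w[2:6] = qppq.
Check: |xy| = 2 ≤ 5 and |y| = 2 ≥ 1. Reading y takes N from S0 back to S0, so every xyⁱz is accepted.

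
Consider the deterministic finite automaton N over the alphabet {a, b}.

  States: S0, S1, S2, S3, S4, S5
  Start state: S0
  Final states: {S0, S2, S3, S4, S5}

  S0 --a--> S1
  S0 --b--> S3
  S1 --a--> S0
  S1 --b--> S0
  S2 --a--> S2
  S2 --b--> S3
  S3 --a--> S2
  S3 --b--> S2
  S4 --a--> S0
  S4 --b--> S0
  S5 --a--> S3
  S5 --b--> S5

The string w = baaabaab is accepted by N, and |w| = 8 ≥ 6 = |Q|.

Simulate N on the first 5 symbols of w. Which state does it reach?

S3

Run of N on the first 5 characters of w = b a a a b:
  step 0: S0  (start)
  step 1: S3  (read b: S0→S3)
  step 2: S2  (read a: S3→S2)
  step 3: S2  (read a: S2→S2)
  step 4: S2  (read a: S2→S2)
  step 5: S3  (read b: S2→S3)

After reading 5 characters, N is in state S3.
(This kind of state-tracing is the core of the pumping-lemma construction: with 6 states, pigeonhole forces a repeat within the first 6 steps.)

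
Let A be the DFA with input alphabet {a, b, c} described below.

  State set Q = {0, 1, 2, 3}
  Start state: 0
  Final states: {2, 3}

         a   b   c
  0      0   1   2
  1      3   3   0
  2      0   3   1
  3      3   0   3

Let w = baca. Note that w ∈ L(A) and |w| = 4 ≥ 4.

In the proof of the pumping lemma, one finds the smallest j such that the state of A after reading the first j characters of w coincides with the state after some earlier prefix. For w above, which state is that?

Run of A on w = b a c a:
  step 0: 0  (start)
  step 1: 1  (read b: 0→1)
  step 2: 3  (read a: 1→3)
  step 3: 3  (read c: 3→3)   ← first repeat (3 seen earlier)
  step 4: 3  (read a: 3→3)

The earliest repeat is at step j = 3: A is in 3, which it already visited at step i = 2.

3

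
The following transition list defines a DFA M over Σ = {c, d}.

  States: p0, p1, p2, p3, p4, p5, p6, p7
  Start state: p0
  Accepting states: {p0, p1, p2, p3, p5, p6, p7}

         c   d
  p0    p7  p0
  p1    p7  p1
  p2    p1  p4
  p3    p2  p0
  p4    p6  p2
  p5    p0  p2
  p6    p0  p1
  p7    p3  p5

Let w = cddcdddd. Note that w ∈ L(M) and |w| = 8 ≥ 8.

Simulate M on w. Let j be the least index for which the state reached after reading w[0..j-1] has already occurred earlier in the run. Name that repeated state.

Run of M on w = c d d c d d d d:
  step 0: p0  (start)
  step 1: p7  (read c: p0→p7)
  step 2: p5  (read d: p7→p5)
  step 3: p2  (read d: p5→p2)
  step 4: p1  (read c: p2→p1)
  step 5: p1  (read d: p1→p1)   ← first repeat (p1 seen earlier)
  step 6: p1  (read d: p1→p1)
  step 7: p1  (read d: p1→p1)
  step 8: p1  (read d: p1→p1)

The earliest repeat is at step j = 5: M is in p1, which it already visited at step i = 4.
The DFA has 8 states, so the proof of the pumping lemma guarantees a repeated state among the first 8+1 visited; the segment between the two visits is the pumpable y.

p1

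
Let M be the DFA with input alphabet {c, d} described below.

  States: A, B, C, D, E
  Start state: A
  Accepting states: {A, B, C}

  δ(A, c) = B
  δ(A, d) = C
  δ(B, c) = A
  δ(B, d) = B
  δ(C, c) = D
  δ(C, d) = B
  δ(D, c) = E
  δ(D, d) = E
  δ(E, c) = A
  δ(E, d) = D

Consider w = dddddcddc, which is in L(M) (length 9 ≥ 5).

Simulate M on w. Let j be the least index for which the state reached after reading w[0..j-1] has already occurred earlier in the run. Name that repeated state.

State sequence: A -d-> C -d-> B -d-> B -d-> B -d-> B -c-> A -d-> C -d-> B -c-> A
First repeat at step 3: B was already visited.

The earliest repeat is at step j = 3: M is in B, which it already visited at step i = 2.

B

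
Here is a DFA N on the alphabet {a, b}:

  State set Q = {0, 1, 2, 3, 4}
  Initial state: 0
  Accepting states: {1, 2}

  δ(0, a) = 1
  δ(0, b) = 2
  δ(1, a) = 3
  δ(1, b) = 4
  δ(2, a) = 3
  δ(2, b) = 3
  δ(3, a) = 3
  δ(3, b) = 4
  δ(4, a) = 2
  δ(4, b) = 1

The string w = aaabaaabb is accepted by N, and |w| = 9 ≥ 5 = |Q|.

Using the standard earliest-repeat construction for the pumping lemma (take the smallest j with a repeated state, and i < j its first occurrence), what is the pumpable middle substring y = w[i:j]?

State sequence: 0 -a-> 1 -a-> 3 -a-> 3 -b-> 4 -a-> 2 -a-> 3 -a-> 3 -b-> 4 -b-> 1
First repeat at step 3: 3 was already visited.

So i = 2, j = 3, giving x = w[0:2] = aa, y = w[2:3] = a, z = w[3:9] = baaabb.
Check: |xy| = 3 ≤ 5 and |y| = 1 ≥ 1. Reading y takes N from 3 back to 3, so every xyⁱz is accepted.
Since N has 5 states, any run of length ≥ 5 visits 5+1 states, so by pigeonhole some state repeats within the first 5 steps — that repeat gives the pumpable loop.

a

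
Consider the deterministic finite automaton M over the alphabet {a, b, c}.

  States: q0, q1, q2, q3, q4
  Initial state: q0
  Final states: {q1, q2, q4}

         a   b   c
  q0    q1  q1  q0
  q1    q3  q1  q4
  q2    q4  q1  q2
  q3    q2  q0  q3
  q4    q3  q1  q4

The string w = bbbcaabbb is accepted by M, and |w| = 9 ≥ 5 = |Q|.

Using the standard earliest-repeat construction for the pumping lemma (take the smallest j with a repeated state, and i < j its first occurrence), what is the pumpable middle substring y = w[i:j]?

b

State sequence: q0 -b-> q1 -b-> q1 -b-> q1 -c-> q4 -a-> q3 -a-> q2 -b-> q1 -b-> q1 -b-> q1
First repeat at step 2: q1 was already visited.

So i = 1, j = 2, giving x = w[0:1] = b, y = w[1:2] = b, z = w[2:9] = bcaabbb.
Check: |xy| = 2 ≤ 5 and |y| = 1 ≥ 1. Reading y takes M from q1 back to q1, so every xyⁱz is accepted.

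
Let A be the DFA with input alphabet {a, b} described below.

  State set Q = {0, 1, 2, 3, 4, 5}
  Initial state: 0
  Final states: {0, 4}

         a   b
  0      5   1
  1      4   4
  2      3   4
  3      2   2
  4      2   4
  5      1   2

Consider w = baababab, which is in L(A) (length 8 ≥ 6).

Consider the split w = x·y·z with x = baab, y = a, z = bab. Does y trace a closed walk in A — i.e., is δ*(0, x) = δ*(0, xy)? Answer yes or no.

State sequence: 0 -b-> 1 -a-> 4 -a-> 2 -b-> 4 -a-> 2

After x (step 4): 4. After xy (step 5): 2.
They differ (4 ≠ 2), so y is not a cycle from the state after x; this split is not the one the pumping-lemma construction produces, and pumping y need not keep the string in L(A).

no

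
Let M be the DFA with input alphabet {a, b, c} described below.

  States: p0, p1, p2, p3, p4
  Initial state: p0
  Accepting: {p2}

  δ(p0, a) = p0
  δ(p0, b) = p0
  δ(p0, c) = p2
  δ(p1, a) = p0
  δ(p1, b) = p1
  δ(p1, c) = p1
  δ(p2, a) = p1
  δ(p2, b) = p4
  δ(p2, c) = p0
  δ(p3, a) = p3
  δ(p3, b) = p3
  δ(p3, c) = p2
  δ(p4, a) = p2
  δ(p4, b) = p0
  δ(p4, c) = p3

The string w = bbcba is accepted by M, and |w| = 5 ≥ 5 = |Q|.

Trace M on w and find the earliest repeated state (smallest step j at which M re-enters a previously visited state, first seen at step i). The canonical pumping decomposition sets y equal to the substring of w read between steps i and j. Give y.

b

Run of M on w = b b c b a:
  step 0: p0  (start)
  step 1: p0  (read b: p0→p0)   ← first repeat (p0 seen earlier)
  step 2: p0  (read b: p0→p0)
  step 3: p2  (read c: p0→p2)
  step 4: p4  (read b: p2→p4)
  step 5: p2  (read a: p4→p2)

So i = 0, j = 1, giving x = w[0:0] = ε, y = w[0:1] = b, z = w[1:5] = bcba.
Check: |xy| = 1 ≤ 5 and |y| = 1 ≥ 1. Reading y takes M from p0 back to p0, so every xyⁱz is accepted.
Pumping length from the standard proof: p = 5 (the number of states). The repeated state found above gives |xy| = j ≤ 5 and |y| = j − i ≥ 1.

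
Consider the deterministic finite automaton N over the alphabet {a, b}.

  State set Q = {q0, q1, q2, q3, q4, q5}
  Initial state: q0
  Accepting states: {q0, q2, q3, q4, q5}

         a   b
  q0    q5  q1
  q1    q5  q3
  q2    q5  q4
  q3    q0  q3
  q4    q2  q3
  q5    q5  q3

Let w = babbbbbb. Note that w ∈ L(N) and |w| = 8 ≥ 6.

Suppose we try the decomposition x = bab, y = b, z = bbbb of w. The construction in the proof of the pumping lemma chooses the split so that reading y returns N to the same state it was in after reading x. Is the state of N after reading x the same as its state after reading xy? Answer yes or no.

yes

Run of N on the first 4 characters of w = b a b b:
  step 0: q0  (start)
  step 1: q1  (read b: q0→q1)
  step 2: q5  (read a: q1→q5)
  step 3: q3  (read b: q5→q3)
  step 4: q3  (read b: q3→q3)

After x (step 3): q3. After xy (step 4): q3.
They match, so y = b drives N around a cycle from q3 back to itself; pumping y any number of times keeps N in q3 before reading z, and xyⁱz ∈ L(N) for every i ≥ 0.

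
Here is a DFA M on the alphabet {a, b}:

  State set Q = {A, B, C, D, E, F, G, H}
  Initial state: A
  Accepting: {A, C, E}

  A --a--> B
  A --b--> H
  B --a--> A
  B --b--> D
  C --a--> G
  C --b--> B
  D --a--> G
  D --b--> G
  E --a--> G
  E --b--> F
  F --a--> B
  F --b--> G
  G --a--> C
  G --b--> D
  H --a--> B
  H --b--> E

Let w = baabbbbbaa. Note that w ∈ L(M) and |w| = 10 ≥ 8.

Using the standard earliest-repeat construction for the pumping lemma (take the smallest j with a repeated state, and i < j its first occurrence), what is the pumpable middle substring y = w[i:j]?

baa

State sequence: A -b-> H -a-> B -a-> A -b-> H -b-> E -b-> F -b-> G -b-> D -a-> G -a-> C
First repeat at step 3: A was already visited.

So i = 0, j = 3, giving x = w[0:0] = ε, y = w[0:3] = baa, z = w[3:10] = bbbbbaa.
Check: |xy| = 3 ≤ 8 and |y| = 3 ≥ 1. Reading y takes M from A back to A, so every xyⁱz is accepted.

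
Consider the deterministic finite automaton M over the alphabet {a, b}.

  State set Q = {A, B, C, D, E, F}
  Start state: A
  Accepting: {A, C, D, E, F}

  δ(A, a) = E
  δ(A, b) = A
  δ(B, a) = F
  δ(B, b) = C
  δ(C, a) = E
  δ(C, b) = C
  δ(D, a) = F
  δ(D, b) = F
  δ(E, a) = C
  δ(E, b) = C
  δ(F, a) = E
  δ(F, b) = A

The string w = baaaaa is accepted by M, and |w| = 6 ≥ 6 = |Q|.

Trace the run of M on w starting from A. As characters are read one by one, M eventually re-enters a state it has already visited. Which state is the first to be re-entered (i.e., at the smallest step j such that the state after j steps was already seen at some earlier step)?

A

Run of M on w = b a a a a a:
  step 0: A  (start)
  step 1: A  (read b: A→A)   ← first repeat (A seen earlier)
  step 2: E  (read a: A→E)
  step 3: C  (read a: E→C)
  step 4: E  (read a: C→E)
  step 5: C  (read a: E→C)
  step 6: E  (read a: C→E)

The earliest repeat is at step j = 1: M is in A, which it already visited at step i = 0.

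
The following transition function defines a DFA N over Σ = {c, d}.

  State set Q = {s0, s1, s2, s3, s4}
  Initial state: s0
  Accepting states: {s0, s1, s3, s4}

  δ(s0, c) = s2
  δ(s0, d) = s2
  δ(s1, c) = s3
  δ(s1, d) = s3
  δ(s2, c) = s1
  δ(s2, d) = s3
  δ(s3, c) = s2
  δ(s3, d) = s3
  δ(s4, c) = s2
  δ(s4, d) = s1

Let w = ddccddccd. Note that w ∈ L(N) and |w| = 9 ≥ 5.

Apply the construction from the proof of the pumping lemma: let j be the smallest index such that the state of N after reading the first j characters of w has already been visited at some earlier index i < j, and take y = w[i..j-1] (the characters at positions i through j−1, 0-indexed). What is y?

State sequence: s0 -d-> s2 -d-> s3 -c-> s2 -c-> s1 -d-> s3 -d-> s3 -c-> s2 -c-> s1 -d-> s3
First repeat at step 3: s2 was already visited.

So i = 1, j = 3, giving x = w[0:1] = d, y = w[1:3] = dc, z = w[3:9] = cddccd.
Check: |xy| = 3 ≤ 5 and |y| = 2 ≥ 1. Reading y takes N from s2 back to s2, so every xyⁱz is accepted.

dc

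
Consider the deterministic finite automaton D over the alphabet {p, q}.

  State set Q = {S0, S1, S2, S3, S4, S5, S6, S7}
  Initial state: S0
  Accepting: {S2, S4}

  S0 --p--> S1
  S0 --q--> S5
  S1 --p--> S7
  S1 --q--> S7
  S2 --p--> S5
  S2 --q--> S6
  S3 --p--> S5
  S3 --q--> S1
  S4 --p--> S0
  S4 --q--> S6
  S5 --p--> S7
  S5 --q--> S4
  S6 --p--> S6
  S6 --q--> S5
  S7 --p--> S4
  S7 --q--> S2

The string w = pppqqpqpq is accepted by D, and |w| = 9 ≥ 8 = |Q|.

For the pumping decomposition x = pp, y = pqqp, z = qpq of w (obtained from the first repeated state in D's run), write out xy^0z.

xy⁰z = xz = pp·qpq = ppqpq.
Reading y = pqqp takes D from S7 back to S7, so after x the machine is still in S7, and z then leads to the accepting state S4. Hence ppqpq ∈ L(D).

ppqpq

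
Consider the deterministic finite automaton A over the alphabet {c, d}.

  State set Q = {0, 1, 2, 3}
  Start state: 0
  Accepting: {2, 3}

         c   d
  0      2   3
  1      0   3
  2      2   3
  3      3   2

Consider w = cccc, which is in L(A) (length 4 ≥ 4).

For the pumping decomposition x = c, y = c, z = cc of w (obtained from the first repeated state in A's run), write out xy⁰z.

xy⁰z = xz = c·cc = ccc.
Reading y = c takes A from 2 back to 2, so after x the machine is still in 2, and z then leads to the accepting state 2. Hence ccc ∈ L(A).

ccc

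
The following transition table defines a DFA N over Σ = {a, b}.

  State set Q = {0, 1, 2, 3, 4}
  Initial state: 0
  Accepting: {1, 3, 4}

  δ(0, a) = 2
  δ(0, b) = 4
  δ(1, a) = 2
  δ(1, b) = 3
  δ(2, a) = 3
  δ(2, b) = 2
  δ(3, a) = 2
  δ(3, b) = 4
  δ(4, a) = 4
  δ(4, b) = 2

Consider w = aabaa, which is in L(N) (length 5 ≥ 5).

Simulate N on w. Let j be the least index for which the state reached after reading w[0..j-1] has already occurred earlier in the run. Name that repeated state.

4

Run of N on w = a a b a a:
  step 0: 0  (start)
  step 1: 2  (read a: 0→2)
  step 2: 3  (read a: 2→3)
  step 3: 4  (read b: 3→4)
  step 4: 4  (read a: 4→4)   ← first repeat (4 seen earlier)
  step 5: 4  (read a: 4→4)

The earliest repeat is at step j = 4: N is in 4, which it already visited at step i = 3.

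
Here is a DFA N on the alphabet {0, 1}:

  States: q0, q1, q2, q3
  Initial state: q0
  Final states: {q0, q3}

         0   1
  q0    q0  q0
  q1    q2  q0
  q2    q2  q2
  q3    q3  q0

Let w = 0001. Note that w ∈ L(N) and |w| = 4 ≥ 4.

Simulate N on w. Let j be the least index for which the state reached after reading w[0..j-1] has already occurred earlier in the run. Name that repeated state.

q0

Run of N on w = 0 0 0 1:
  step 0: q0  (start)
  step 1: q0  (read 0: q0→q0)   ← first repeat (q0 seen earlier)
  step 2: q0  (read 0: q0→q0)
  step 3: q0  (read 0: q0→q0)
  step 4: q0  (read 1: q0→q0)

The earliest repeat is at step j = 1: N is in q0, which it already visited at step i = 0.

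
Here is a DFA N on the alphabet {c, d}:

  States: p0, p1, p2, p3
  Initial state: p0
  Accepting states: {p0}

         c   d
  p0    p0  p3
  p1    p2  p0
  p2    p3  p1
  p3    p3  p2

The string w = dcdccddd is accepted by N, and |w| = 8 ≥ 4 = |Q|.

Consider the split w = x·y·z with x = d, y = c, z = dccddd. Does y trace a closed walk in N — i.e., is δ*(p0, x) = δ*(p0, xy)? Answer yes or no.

Run of N on the first 2 characters of w = d c:
  step 0: p0  (start)
  step 1: p3  (read d: p0→p3)
  step 2: p3  (read c: p3→p3)

After x (step 1): p3. After xy (step 2): p3.
They match, so y = c drives N around a cycle from p3 back to itself; pumping y any number of times keeps N in p3 before reading z, and xyⁱz ∈ L(N) for every i ≥ 0.

yes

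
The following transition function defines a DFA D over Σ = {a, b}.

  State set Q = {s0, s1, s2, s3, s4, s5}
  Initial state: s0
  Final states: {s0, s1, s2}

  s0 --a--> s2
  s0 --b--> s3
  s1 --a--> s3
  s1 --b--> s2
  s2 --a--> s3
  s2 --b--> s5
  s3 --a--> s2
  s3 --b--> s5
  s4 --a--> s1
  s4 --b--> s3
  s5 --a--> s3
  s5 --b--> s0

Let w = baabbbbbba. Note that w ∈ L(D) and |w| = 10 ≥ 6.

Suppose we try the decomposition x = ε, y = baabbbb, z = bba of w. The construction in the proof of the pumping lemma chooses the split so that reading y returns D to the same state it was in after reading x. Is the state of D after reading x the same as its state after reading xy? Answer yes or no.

State sequence: s0 -b-> s3 -a-> s2 -a-> s3 -b-> s5 -b-> s0 -b-> s3 -b-> s5

After x (step 0): s0. After xy (step 7): s5.
They differ (s0 ≠ s5), so y is not a cycle from the state after x; this split is not the one the pumping-lemma construction produces, and pumping y need not keep the string in L(D).

no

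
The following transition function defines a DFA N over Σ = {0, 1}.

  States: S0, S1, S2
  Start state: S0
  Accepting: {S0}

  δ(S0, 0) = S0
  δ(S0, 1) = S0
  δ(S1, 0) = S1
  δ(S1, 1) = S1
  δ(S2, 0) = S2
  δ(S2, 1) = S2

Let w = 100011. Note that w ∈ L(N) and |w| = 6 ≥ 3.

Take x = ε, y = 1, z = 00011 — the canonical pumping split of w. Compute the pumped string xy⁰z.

xy⁰z = xz = ε·00011 = 00011.
Reading y = 1 takes N from S0 back to S0, so after x the machine is still in S0, and z then leads to the accepting state S0. Hence 00011 ∈ L(N).

00011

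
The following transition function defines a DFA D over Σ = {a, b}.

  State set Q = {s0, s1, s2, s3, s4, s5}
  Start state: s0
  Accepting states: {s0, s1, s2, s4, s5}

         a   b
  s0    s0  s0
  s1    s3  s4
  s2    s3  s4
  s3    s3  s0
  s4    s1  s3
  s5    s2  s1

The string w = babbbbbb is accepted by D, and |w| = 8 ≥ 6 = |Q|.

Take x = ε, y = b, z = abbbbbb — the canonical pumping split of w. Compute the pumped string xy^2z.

xy^2z = ε·b·b·abbbbbb = bbabbbbbb.
Reading y = b takes D from s0 back to s0, so after x·y·y the machine is still in s0, and z then leads to the accepting state s0. Hence bbabbbbbb ∈ L(D).

bbabbbbbb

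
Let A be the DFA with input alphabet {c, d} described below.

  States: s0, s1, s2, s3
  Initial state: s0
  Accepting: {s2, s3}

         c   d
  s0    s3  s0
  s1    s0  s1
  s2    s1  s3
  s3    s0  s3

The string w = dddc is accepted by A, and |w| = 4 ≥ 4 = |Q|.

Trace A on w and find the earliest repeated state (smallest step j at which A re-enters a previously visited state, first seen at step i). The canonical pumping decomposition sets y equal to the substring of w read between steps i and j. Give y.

Run of A on w = d d d c:
  step 0: s0  (start)
  step 1: s0  (read d: s0→s0)   ← first repeat (s0 seen earlier)
  step 2: s0  (read d: s0→s0)
  step 3: s0  (read d: s0→s0)
  step 4: s3  (read c: s0→s3)

So i = 0, j = 1, giving x = w[0:0] = ε, y = w[0:1] = d, z = w[1:4] = ddc.
Check: |xy| = 1 ≤ 4 and |y| = 1 ≥ 1. Reading y takes A from s0 back to s0, so every xyⁱz is accepted.

d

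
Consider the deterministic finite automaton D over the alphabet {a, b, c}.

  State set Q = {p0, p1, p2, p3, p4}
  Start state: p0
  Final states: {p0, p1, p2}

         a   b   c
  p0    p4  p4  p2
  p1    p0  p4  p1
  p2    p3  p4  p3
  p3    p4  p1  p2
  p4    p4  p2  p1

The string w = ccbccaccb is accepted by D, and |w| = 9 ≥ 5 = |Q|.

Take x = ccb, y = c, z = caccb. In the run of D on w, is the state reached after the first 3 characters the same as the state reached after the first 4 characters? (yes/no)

State sequence: p0 -c-> p2 -c-> p3 -b-> p1 -c-> p1

After x (step 3): p1. After xy (step 4): p1.
They match, so y = c drives D around a cycle from p1 back to itself; pumping y any number of times keeps D in p1 before reading z, and xyⁱz ∈ L(D) for every i ≥ 0.

yes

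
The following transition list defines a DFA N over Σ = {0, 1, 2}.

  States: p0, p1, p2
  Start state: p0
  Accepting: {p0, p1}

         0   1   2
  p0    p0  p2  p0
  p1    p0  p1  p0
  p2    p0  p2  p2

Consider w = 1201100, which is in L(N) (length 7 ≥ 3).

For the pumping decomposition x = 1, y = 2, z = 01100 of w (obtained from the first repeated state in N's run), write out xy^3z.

122201100

xy^3z = 1·2·2·2·01100 = 122201100.
Reading y = 2 takes N from p2 back to p2, so after x·y·y·y the machine is still in p2, and z then leads to the accepting state p0. Hence 122201100 ∈ L(N).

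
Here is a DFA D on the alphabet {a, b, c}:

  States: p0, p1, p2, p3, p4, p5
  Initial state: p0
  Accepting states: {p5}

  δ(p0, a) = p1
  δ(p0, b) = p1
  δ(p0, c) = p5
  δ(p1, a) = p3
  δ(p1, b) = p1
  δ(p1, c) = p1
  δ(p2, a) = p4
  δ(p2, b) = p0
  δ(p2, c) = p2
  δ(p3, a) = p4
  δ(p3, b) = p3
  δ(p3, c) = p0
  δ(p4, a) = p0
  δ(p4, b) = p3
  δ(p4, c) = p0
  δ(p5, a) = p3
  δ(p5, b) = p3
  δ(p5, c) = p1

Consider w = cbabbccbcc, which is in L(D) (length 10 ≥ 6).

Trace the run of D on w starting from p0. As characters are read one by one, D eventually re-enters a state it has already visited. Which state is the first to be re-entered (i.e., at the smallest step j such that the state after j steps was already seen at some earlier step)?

State sequence: p0 -c-> p5 -b-> p3 -a-> p4 -b-> p3 -b-> p3 -c-> p0 -c-> p5 -b-> p3 -c-> p0 -c-> p5
First repeat at step 4: p3 was already visited.

The earliest repeat is at step j = 4: D is in p3, which it already visited at step i = 2.
The DFA has 6 states, so the proof of the pumping lemma guarantees a repeated state among the first 6+1 visited; the segment between the two visits is the pumpable y.

p3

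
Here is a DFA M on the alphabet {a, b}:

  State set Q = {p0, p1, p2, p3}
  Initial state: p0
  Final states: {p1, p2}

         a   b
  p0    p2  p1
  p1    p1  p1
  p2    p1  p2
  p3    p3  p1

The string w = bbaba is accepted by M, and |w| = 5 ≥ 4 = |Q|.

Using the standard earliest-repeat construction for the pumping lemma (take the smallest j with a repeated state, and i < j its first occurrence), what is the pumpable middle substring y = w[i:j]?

Run of M on w = b b a b a:
  step 0: p0  (start)
  step 1: p1  (read b: p0→p1)
  step 2: p1  (read b: p1→p1)   ← first repeat (p1 seen earlier)
  step 3: p1  (read a: p1→p1)
  step 4: p1  (read b: p1→p1)
  step 5: p1  (read a: p1→p1)

So i = 1, j = 2, giving x = w[0:1] = b, y = w[1:2] = b, z = w[2:5] = aba.
Check: |xy| = 2 ≤ 4 and |y| = 1 ≥ 1. Reading y takes M from p1 back to p1, so every xyⁱz is accepted.

b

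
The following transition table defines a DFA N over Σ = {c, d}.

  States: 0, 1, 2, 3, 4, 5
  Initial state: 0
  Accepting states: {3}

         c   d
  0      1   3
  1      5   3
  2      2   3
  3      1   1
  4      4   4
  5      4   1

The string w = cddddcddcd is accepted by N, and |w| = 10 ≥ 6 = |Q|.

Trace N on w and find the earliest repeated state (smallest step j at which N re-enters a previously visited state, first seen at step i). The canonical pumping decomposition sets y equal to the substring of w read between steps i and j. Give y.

State sequence: 0 -c-> 1 -d-> 3 -d-> 1 -d-> 3 -d-> 1 -c-> 5 -d-> 1 -d-> 3 -c-> 1 -d-> 3
First repeat at step 3: 1 was already visited.

So i = 1, j = 3, giving x = w[0:1] = c, y = w[1:3] = dd, z = w[3:10] = ddcddcd.
Check: |xy| = 3 ≤ 6 and |y| = 2 ≥ 1. Reading y takes N from 1 back to 1, so every xyⁱz is accepted.

dd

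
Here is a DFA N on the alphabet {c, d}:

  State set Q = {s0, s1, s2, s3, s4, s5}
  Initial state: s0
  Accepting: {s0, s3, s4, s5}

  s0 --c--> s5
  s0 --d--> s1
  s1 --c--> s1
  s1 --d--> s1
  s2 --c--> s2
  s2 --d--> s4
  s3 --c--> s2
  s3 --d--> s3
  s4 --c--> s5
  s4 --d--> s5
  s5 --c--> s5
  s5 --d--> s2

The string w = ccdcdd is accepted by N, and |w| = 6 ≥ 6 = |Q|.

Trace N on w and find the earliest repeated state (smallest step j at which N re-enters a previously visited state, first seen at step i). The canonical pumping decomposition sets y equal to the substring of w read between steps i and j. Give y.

c

Run of N on w = c c d c d d:
  step 0: s0  (start)
  step 1: s5  (read c: s0→s5)
  step 2: s5  (read c: s5→s5)   ← first repeat (s5 seen earlier)
  step 3: s2  (read d: s5→s2)
  step 4: s2  (read c: s2→s2)
  step 5: s4  (read d: s2→s4)
  step 6: s5  (read d: s4→s5)

So i = 1, j = 2, giving x = w[0:1] = c, y = w[1:2] = c, z = w[2:6] = dcdd.
Check: |xy| = 2 ≤ 6 and |y| = 1 ≥ 1. Reading y takes N from s5 back to s5, so every xyⁱz is accepted.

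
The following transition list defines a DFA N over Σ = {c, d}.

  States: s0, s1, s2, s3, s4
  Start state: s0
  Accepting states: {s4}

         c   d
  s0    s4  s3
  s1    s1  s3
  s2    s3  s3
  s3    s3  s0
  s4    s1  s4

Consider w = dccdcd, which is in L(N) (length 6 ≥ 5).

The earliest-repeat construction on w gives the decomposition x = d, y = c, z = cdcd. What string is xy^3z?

dccccdcd

xy^3z = d·c·c·c·cdcd = dccccdcd.
Reading y = c takes N from s3 back to s3, so after x·y·y·y the machine is still in s3, and z then leads to the accepting state s4. Hence dccccdcd ∈ L(N).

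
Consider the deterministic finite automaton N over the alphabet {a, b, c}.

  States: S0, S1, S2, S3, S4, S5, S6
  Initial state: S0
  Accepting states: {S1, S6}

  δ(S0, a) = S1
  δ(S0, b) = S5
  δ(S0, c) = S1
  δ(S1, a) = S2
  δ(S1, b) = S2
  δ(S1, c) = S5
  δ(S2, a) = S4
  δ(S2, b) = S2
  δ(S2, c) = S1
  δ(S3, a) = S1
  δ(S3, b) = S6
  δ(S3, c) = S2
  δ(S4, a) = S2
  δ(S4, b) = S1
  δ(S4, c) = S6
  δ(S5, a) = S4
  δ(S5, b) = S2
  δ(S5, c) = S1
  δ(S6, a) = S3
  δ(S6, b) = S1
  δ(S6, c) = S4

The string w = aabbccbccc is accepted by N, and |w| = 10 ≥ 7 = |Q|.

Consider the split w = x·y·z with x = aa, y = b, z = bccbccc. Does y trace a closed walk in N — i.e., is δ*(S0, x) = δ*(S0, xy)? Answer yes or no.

yes

State sequence: S0 -a-> S1 -a-> S2 -b-> S2

After x (step 2): S2. After xy (step 3): S2.
They match, so y = b drives N around a cycle from S2 back to itself; pumping y any number of times keeps N in S2 before reading z, and xyⁱz ∈ L(N) for every i ≥ 0.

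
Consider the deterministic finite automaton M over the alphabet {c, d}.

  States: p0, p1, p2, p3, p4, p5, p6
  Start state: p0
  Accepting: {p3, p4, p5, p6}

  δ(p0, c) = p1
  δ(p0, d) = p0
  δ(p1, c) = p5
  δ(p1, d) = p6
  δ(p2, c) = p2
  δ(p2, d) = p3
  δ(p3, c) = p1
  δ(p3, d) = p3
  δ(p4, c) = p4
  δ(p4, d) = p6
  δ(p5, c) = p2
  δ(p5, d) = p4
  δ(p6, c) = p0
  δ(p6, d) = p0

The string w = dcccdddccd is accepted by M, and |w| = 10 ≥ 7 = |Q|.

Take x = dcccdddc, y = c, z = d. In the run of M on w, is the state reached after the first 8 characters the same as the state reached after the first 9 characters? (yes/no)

State sequence: p0 -d-> p0 -c-> p1 -c-> p5 -c-> p2 -d-> p3 -d-> p3 -d-> p3 -c-> p1 -c-> p5

After x (step 8): p1. After xy (step 9): p5.
They differ (p1 ≠ p5), so y is not a cycle from the state after x; this split is not the one the pumping-lemma construction produces, and pumping y need not keep the string in L(M).

no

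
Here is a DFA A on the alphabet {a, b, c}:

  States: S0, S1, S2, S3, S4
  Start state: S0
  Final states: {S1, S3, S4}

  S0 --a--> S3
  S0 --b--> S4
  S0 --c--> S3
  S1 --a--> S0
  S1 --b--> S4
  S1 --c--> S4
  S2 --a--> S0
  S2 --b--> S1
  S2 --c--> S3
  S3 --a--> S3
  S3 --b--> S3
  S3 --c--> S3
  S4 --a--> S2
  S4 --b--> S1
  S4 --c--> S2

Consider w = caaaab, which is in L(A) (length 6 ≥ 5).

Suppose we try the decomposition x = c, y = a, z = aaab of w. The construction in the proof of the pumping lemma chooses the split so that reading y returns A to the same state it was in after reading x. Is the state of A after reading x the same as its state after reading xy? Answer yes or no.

yes

State sequence: S0 -c-> S3 -a-> S3

After x (step 1): S3. After xy (step 2): S3.
They match, so y = a drives A around a cycle from S3 back to itself; pumping y any number of times keeps A in S3 before reading z, and xyⁱz ∈ L(A) for every i ≥ 0.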